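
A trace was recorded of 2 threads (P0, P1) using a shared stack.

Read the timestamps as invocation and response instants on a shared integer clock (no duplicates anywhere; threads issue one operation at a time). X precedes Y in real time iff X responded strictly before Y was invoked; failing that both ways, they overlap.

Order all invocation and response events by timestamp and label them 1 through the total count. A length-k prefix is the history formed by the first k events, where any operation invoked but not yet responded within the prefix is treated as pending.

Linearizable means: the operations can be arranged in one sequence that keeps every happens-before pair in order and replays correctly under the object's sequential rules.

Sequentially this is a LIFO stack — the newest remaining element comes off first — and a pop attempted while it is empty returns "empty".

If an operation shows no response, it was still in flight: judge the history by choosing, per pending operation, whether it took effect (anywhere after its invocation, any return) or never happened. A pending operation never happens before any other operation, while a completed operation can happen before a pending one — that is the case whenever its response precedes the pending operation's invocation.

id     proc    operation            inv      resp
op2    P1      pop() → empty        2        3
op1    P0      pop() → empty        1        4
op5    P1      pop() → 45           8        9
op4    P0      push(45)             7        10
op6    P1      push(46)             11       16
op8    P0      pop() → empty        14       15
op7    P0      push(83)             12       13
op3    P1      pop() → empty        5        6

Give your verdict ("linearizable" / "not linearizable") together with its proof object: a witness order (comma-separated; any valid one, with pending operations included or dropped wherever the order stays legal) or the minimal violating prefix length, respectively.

not linearizable — minimal violating prefix: 15 events

cut after 14 events: linearizable; cut after 15 events (op8 responds, time 15): not linearizable
checked exhaustively: 4 real-time-consistent orders of 7 completed operations, zero legal stack replays
every completion of the 1 pending operation (op6) was checked; none linearizes
e.g. op1, op2, op3, op4, op5, op7, op8 (pending dropped): illegal at step 7, since op8 pop() → empty cannot apply there
e.g. op1, op2, op3, op5, op4, op7, op8 (pending dropped): illegal at step 4, since op5 pop() → 45 cannot apply there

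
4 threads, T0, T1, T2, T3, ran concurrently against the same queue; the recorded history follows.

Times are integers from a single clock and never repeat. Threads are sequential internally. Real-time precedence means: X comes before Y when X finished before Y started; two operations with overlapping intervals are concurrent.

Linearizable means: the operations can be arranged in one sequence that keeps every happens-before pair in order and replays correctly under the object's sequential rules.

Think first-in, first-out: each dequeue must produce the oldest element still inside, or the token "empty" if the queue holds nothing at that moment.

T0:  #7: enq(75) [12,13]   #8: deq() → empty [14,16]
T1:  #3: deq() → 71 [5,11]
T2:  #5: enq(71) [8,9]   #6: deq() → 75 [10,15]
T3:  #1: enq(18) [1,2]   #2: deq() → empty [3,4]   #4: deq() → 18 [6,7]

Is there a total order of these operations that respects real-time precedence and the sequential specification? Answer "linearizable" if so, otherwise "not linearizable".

not linearizable

prefix check: 1..3 passes, 1..4 fails once #2's time-4 response joins
the sole real-time-consistent order of 2 completed operations fails the queue replay
take #1, #2: step 2 already fails, because #2 deq() → empty cannot occur there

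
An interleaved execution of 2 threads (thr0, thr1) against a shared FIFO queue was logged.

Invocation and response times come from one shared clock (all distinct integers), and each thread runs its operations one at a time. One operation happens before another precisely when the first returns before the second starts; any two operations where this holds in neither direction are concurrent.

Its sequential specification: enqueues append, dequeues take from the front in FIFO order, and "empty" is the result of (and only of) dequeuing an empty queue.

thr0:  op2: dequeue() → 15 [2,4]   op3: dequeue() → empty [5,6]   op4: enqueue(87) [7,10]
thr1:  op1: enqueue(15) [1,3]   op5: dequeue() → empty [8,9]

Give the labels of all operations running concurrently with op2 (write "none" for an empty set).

op1

op2 runs from 2 to 4; window-overlapping ops are concurrent
op1 [1,3]: concurrent
op3 [5,6]: after
op4 [7,10]: after
op5 [8,9]: after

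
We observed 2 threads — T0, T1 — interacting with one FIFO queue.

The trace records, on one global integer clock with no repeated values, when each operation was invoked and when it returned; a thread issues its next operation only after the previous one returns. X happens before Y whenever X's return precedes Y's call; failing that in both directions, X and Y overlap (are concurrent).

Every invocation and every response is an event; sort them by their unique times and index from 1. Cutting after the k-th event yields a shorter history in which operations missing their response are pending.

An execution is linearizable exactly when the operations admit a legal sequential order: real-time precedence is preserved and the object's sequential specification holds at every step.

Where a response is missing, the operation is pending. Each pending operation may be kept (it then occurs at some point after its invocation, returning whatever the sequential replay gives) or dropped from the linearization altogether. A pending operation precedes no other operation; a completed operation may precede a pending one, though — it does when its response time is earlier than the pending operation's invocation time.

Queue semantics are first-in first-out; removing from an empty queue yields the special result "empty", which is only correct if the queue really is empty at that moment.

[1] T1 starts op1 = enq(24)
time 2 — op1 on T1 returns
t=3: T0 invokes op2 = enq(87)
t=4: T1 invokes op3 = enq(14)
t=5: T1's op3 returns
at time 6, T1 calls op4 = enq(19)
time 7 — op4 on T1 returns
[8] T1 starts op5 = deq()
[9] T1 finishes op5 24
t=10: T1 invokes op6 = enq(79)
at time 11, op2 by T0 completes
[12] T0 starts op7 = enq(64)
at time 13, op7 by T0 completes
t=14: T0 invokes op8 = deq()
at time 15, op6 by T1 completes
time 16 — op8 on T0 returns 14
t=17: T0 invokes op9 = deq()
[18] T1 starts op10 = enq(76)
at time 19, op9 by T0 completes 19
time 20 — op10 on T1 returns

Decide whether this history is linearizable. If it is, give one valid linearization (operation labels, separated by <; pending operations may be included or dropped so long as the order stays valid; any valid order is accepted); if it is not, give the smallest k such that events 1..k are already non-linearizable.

linearizable — witness: op1 < op3 < op4 < op2 < op5 < op6 < op7 < op8 < op9 < op10

step 1: op1 enq(24) — queue <24>
step 2: op3 enq(14) — queue <24,14>
step 3: op4 enq(19) — queue <24,14,19>
step 4: op2 enq(87) — queue <24,14,19,87>
step 5: op5 deq() → 24 — queue <14,19,87>
step 6: op6 enq(79) — queue <14,19,87,79>
step 7: op7 enq(64) — queue <14,19,87,79,64>
step 8: op8 deq() → 14 — queue <19,87,79,64>
step 9: op9 deq() → 19 — queue <87,79,64>
step 10: op10 enq(76) — queue <87,79,64,76>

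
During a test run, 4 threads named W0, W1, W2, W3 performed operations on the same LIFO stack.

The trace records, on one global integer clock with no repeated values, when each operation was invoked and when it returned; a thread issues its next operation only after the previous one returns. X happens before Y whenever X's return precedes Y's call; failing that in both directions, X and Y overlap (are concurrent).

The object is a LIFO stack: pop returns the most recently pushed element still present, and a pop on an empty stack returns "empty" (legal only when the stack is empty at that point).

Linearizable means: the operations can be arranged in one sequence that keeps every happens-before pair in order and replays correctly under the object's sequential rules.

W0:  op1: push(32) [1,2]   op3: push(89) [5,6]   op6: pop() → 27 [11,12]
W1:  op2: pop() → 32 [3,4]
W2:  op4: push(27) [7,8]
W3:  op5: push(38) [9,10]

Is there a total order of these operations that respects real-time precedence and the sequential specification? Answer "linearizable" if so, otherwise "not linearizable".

not linearizable

the violation lands at event 12, op6's response at time 12: events 1..11 linearize, events 1..12 do not
one real-time candidate order over the 6 completed operations — the LIFO stack replay rejects it
sample order op1, op2, op3, op4, op5, op6 stalls at step 6 — op6 pop() → 27 has no legal effect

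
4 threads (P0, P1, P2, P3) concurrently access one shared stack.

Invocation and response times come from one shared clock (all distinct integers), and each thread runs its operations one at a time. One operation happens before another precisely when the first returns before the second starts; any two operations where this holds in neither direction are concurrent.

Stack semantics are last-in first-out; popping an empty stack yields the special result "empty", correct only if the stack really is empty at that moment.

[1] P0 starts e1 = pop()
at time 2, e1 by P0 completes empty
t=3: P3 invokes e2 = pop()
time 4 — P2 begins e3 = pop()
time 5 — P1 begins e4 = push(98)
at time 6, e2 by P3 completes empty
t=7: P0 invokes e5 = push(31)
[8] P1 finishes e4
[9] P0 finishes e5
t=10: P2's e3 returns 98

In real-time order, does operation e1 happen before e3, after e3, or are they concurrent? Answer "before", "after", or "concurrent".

before

e1 spans [1,2], e3 spans [4,10]
resp(e1)=2 < inv(e3)=4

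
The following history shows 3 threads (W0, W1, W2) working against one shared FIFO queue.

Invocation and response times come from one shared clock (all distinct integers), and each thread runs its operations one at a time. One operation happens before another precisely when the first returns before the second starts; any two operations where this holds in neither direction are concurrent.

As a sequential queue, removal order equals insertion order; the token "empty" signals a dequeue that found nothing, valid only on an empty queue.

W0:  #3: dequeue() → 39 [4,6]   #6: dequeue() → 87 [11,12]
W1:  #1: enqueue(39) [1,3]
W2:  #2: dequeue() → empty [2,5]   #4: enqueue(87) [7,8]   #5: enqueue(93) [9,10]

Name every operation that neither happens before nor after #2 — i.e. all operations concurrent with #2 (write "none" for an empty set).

#1, #3

overlap test against #2 [2,5]: concurrent iff the interval meets 2..5
#1 [1,3]: concurrent
#3 [4,6]: concurrent
#4 [7,8]: after
#5 [9,10]: after
#6 [11,12]: after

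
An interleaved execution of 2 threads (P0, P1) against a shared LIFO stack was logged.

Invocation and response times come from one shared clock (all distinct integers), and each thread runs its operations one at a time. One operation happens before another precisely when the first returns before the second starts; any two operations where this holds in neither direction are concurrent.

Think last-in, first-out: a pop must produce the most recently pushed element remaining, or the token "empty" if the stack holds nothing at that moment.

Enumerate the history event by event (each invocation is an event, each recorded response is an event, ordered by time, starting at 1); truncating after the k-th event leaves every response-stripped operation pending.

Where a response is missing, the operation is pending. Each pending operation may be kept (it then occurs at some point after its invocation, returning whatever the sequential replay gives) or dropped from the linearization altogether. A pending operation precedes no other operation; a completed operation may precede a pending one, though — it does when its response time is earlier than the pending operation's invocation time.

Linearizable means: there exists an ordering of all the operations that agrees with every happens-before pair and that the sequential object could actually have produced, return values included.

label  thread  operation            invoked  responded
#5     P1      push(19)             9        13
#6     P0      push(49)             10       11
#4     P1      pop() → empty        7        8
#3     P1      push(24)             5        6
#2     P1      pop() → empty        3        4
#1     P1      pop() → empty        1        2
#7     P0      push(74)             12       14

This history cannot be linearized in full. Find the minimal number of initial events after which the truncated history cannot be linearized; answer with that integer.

8

one valid order for events 1..7 is #1, #2, #3:
1. #1 pop() → empty, leaving stack <>
2. #2 pop() → empty, leaving stack <>
3. #3 push(24), leaving stack <24>
event 8 — #4's response, time 8 — after it, nothing linearizes
one such order, #1, #2, #3, #4, breaks at step 4 where #4 pop() → empty is illegal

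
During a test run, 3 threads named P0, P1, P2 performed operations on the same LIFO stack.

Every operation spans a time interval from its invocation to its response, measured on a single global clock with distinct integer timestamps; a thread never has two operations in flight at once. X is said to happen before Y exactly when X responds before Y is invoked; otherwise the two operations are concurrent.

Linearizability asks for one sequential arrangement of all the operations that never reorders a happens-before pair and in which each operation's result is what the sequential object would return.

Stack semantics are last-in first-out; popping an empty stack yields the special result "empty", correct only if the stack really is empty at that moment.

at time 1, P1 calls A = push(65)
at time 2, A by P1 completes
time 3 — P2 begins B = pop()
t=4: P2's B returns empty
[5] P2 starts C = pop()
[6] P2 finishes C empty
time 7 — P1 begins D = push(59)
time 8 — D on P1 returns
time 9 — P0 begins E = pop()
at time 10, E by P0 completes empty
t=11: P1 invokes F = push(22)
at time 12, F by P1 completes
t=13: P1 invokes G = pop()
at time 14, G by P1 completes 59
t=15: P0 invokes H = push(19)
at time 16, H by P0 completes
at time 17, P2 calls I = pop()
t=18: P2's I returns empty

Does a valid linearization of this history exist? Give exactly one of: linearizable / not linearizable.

not linearizable

through event 3 a valid linearization exists; event 4 (B responding at time 4) ends that
one real-time candidate order over the 2 completed operations — the LIFO stack replay rejects it
one such order, A, B, breaks at step 2 where B pop() → empty is illegal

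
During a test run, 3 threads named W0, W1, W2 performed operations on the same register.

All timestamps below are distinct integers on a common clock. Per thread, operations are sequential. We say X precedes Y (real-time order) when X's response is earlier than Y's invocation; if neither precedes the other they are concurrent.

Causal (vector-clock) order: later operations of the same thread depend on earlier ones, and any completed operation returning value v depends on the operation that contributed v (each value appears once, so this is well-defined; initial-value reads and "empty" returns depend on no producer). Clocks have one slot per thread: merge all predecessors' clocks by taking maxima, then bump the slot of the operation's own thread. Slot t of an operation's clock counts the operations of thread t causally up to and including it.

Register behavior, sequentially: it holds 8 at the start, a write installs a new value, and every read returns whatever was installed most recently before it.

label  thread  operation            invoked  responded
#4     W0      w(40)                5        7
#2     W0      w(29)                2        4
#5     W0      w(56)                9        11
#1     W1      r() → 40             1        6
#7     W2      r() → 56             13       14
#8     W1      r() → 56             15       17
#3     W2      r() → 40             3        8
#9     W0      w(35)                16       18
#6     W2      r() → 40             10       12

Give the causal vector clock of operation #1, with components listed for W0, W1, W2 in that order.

#2, invoked 2, has no incoming edges; only W0's bump applies → (1, 0, 0)
VC(#4, invoked at 5): max of VC(#2)=(1, 0, 0), then +1 on thread W0 → (2, 0, 0)
VC(#3, invoked at 3): max of VC(#4)=(2, 0, 0), then +1 on thread W2 → (2, 0, 1)
VC(#1, invoked at 1): max of VC(#4)=(2, 0, 0), then +1 on thread W1 → (2, 1, 0)
VC(#5, invoked at 9): max of VC(#4)=(2, 0, 0), then +1 on thread W0 → (3, 0, 0)
VC(#6, invoked at 10): max of VC(#3)=(2, 0, 1), VC(#4)=(2, 0, 0), then +1 on thread W2 → (2, 0, 2)
VC(#9, invoked at 16): max of VC(#5)=(3, 0, 0), then +1 on thread W0 → (4, 0, 0)
VC(#8, invoked at 15): max of VC(#1)=(2, 1, 0), VC(#5)=(3, 0, 0), then +1 on thread W1 → (3, 2, 0)
VC(#7, invoked at 13): max of VC(#5)=(3, 0, 0), VC(#6)=(2, 0, 2), then +1 on thread W2 → (3, 0, 3)
target: VC(#1) = (2, 1, 0)

(2, 1, 0)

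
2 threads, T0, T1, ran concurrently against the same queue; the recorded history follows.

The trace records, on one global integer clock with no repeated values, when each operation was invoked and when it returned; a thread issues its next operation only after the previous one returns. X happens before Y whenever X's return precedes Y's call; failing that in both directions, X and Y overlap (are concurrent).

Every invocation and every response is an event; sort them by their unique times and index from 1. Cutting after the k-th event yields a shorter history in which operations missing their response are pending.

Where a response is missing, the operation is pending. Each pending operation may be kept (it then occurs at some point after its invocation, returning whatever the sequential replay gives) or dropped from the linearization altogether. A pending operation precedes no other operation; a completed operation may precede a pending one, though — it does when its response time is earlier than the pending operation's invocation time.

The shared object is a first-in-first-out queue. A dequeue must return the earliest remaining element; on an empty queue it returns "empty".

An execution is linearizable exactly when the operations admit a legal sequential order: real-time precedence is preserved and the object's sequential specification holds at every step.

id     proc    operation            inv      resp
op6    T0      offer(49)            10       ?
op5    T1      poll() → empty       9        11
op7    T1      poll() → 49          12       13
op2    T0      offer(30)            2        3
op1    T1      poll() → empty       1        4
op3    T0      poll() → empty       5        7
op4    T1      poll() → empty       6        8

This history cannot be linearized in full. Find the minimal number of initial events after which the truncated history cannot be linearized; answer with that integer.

one valid order for events 1..7 is op1, op2, op4, op3:
step 1: op1 poll() → empty — queue <>
step 2: op2 offer(30) — queue <30>
step 3: op4 poll() (pending, included) — queue <>
step 4: op3 poll() → empty — queue <>
adding event 8 (op4 responds at 8) leaves no legal real-time order
sample order op1, op2, op3, op4 stalls at step 3 — op3 poll() → empty has no legal effect
sample order op1, op2, op4, op3 stalls at step 3 — op4 poll() → empty has no legal effect

8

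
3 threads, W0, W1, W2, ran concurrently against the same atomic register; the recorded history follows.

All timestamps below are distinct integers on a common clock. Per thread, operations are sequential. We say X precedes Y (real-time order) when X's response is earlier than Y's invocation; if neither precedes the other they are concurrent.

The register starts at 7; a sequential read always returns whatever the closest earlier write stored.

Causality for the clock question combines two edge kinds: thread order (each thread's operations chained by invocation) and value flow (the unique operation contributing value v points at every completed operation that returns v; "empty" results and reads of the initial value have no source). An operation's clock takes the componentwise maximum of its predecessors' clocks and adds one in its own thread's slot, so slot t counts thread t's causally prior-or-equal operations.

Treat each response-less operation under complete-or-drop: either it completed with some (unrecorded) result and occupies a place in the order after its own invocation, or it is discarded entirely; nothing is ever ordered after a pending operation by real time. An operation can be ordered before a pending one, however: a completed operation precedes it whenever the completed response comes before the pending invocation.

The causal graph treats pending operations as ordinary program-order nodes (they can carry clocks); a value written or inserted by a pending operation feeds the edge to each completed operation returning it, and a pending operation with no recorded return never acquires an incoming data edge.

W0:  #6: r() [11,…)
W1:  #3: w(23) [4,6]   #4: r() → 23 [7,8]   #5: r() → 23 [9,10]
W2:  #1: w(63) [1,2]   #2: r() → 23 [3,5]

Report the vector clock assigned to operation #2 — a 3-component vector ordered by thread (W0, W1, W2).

(0, 1, 2)

#1, invoked 1, has no incoming edges; only W2's bump applies → (0, 0, 1)
#3, invoked 4, has no incoming edges; only W1's bump applies → (0, 1, 0)
#6, invoked 11, has no incoming edges; only W0's bump applies → (1, 0, 0)
#4, invoked 7, takes VC(#3)=(0, 1, 0) under max, adds 1 for W1 → (0, 2, 0)
#2, invoked 3, takes VC(#1)=(0, 0, 1), VC(#3)=(0, 1, 0) under max, adds 1 for W2 → (0, 1, 2)
#5, invoked 9, takes VC(#3)=(0, 1, 0), VC(#4)=(0, 2, 0) under max, adds 1 for W1 → (0, 3, 0)
target: VC(#2) = (0, 1, 2)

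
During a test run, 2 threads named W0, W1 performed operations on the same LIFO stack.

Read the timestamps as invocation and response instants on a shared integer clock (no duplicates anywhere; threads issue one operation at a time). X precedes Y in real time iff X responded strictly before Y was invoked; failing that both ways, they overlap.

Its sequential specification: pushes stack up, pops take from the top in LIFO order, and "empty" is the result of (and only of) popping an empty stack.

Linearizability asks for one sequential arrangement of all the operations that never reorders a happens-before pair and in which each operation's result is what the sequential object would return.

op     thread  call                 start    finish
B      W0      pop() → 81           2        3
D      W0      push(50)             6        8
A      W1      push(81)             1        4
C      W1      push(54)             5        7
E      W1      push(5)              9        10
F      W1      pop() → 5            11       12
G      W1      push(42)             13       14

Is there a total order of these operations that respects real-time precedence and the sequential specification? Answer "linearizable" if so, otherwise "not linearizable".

one valid linearization: A, B, C, D, E, F, G
1. A push(81), leaving stack <81>
2. B pop() → 81, leaving stack <>
3. C push(54), leaving stack <54>
4. D push(50), leaving stack <54,50>
5. E push(5), leaving stack <54,50,5>
6. F pop() → 5, leaving stack <54,50>
7. G push(42), leaving stack <54,50,42>

linearizable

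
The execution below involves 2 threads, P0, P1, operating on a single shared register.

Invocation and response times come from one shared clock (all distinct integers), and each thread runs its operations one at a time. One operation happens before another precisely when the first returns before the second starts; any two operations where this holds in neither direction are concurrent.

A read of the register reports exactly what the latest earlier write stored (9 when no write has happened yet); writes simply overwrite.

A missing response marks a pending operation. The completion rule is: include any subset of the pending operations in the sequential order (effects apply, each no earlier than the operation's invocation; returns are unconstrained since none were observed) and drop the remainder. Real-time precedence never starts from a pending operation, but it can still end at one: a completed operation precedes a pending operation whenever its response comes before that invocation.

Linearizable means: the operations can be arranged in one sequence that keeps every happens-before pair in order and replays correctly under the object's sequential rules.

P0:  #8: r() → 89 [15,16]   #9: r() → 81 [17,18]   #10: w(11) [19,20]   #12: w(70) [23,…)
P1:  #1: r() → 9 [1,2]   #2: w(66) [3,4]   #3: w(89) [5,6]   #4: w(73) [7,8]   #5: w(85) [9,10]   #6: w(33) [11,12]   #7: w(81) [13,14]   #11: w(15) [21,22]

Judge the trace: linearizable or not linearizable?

not linearizable

prefix check: 1..15 passes, 1..16 fails once #8's time-16 response joins
exactly one order of the 8 completed ops respects real time; the register replay fails
one such order, #1, #2, #3, #4, #5, #6, #7, #8, breaks at step 8 where #8 r() → 89 is illegal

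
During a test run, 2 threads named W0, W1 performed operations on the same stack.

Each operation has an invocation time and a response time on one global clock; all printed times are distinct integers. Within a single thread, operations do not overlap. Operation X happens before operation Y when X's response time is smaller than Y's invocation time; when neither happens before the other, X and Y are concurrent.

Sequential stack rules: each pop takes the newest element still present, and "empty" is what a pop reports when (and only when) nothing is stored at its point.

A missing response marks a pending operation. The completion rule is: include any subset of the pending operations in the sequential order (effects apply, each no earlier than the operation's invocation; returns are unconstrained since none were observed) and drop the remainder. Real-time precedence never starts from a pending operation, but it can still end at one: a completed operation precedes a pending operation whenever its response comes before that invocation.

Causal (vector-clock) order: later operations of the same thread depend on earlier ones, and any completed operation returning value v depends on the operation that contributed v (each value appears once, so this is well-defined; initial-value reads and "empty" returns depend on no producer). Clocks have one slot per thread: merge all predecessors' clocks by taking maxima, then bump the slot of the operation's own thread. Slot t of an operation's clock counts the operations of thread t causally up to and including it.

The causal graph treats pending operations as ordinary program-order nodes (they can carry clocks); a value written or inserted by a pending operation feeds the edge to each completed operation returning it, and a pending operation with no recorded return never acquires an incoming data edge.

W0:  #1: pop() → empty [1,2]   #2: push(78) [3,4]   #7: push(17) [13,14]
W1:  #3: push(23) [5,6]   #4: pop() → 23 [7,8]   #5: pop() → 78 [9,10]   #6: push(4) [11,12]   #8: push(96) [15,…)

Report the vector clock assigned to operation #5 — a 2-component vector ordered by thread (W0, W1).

invoked at 5, #3 has no predecessors; its own W1 bump gives (0, 1)
invoked at 1, #1 has no predecessors; its own W0 bump gives (1, 0)
from VC(#3)=(0, 1), #4 (invoked 7) maxes components and bumps W1 → (0, 2)
from VC(#1)=(1, 0), #2 (invoked 3) maxes components and bumps W0 → (2, 0)
from VC(#2)=(2, 0), #7 (invoked 13) maxes components and bumps W0 → (3, 0)
from VC(#2)=(2, 0), VC(#4)=(0, 2), #5 (invoked 9) maxes components and bumps W1 → (2, 3)
from VC(#5)=(2, 3), #6 (invoked 11) maxes components and bumps W1 → (2, 4)
from VC(#6)=(2, 4), #8 (invoked 15) maxes components and bumps W1 → (2, 5)
target: VC(#5) = (2, 3)

(2, 3)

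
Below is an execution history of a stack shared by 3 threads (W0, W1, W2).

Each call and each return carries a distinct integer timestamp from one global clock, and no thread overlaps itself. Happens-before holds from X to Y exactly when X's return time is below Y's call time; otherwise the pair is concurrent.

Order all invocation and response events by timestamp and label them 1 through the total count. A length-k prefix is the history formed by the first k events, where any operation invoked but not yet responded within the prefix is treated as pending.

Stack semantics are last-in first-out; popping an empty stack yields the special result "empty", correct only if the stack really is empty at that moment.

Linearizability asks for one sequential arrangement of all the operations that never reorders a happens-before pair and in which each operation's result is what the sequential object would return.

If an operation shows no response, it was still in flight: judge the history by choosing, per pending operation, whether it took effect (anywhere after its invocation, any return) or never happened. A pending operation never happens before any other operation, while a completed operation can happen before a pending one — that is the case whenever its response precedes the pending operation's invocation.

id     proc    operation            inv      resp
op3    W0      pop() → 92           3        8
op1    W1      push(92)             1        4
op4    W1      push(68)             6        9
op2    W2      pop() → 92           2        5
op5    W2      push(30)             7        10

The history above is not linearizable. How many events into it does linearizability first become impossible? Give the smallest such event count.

8

events 1..7 are linearizable, e.g. via op1, op2:
step 1: op1 push(92) — stack <92>
step 2: op2 pop() → 92 — stack <>
once event 8 joins (op3's response, time 8), exhaustive search finds no witness
no completion choice of the 2 pending operations (op4, op5) rescues it — every subset was tried
take op1, op2, op3 (pending dropped): step 3 already fails, because op3 pop() → 92 cannot occur there
take op1, op3, op2 (pending dropped): step 3 already fails, because op2 pop() → 92 cannot occur there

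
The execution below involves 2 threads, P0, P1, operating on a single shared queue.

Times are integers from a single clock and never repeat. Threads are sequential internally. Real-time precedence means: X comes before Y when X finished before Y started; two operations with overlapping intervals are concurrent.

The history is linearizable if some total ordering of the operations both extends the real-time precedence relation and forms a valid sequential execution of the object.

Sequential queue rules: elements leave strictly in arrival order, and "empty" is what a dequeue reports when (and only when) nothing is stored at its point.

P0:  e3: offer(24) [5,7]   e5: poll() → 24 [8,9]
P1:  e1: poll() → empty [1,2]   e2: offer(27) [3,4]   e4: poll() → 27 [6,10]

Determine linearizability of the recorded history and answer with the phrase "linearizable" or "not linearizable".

linearizable

a witness: e1, e2, e3, e4, e5
after step 1 (e1 poll() → empty): queue <>
after step 2 (e2 offer(27)): queue <27>
after step 3 (e3 offer(24)): queue <27,24>
after step 4 (e4 poll() → 27): queue <24>
after step 5 (e5 poll() → 24): queue <>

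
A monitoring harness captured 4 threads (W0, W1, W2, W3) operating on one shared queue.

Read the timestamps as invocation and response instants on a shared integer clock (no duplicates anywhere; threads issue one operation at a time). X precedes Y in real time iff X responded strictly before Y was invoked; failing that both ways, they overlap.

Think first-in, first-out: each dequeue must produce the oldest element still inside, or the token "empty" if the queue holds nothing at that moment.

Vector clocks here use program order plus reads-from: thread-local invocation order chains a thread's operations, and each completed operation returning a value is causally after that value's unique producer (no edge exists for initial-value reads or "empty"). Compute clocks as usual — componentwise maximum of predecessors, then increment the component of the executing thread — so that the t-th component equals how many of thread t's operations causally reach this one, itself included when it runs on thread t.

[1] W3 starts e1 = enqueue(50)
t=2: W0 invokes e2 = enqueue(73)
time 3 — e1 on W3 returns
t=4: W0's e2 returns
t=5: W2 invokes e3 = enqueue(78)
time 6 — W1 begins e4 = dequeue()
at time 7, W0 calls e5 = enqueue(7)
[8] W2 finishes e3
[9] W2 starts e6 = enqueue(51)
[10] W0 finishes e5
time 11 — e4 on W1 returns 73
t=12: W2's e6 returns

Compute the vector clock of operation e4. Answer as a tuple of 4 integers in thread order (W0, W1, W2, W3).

VC(e1, invoked at 1): no causal predecessors; +1 on W3 → (0, 0, 0, 1)
VC(e3, invoked at 5): no causal predecessors; +1 on W2 → (0, 0, 1, 0)
VC(e2, invoked at 2): no causal predecessors; +1 on W0 → (1, 0, 0, 0)
from VC(e3)=(0, 0, 1, 0), e6 (invoked 9) maxes components and bumps W2 → (0, 0, 2, 0)
from VC(e2)=(1, 0, 0, 0), e4 (invoked 6) maxes components and bumps W1 → (1, 1, 0, 0)
from VC(e2)=(1, 0, 0, 0), e5 (invoked 7) maxes components and bumps W0 → (2, 0, 0, 0)
target: VC(e4) = (1, 1, 0, 0)

(1, 1, 0, 0)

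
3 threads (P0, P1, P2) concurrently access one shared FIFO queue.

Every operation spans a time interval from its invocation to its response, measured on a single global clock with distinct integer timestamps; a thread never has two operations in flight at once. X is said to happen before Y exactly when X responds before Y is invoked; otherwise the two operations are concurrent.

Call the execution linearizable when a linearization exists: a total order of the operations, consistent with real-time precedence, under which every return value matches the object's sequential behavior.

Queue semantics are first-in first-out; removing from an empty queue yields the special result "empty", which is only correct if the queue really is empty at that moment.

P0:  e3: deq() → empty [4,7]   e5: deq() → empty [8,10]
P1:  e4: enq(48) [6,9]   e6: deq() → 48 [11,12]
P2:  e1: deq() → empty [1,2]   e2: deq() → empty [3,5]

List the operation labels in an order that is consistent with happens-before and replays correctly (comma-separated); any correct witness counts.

e1, e2, e3, e5, e4, e6

after step 1 (e1 deq() → empty): queue <>
after step 2 (e2 deq() → empty): queue <>
after step 3 (e3 deq() → empty): queue <>
after step 4 (e5 deq() → empty): queue <>
after step 5 (e4 enq(48)): queue <48>
after step 6 (e6 deq() → 48): queue <>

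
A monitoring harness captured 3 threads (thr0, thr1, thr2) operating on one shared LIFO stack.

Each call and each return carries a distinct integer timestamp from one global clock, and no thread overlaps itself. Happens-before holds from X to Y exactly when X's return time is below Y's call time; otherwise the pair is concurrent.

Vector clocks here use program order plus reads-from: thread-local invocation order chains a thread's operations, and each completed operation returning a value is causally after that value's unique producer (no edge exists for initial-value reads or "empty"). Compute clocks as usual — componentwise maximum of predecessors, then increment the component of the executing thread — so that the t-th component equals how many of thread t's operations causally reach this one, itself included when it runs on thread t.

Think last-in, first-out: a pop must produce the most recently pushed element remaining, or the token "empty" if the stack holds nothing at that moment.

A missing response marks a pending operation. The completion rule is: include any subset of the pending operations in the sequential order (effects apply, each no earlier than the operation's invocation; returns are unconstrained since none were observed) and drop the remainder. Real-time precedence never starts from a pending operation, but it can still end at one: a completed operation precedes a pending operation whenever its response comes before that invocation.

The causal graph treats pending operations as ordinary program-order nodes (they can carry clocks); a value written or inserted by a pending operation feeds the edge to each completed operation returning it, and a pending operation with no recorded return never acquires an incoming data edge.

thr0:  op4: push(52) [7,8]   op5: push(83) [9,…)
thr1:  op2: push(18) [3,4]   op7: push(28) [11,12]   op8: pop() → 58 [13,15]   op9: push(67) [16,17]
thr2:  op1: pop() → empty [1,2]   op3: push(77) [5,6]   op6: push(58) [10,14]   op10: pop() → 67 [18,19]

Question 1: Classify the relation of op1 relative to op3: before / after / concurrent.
Answer: before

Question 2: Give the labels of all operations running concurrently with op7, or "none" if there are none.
Answer: op5, op6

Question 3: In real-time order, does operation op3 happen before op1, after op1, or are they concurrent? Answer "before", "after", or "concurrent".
Answer: after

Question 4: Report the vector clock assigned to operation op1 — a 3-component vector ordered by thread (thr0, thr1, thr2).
Answer: (0, 0, 1)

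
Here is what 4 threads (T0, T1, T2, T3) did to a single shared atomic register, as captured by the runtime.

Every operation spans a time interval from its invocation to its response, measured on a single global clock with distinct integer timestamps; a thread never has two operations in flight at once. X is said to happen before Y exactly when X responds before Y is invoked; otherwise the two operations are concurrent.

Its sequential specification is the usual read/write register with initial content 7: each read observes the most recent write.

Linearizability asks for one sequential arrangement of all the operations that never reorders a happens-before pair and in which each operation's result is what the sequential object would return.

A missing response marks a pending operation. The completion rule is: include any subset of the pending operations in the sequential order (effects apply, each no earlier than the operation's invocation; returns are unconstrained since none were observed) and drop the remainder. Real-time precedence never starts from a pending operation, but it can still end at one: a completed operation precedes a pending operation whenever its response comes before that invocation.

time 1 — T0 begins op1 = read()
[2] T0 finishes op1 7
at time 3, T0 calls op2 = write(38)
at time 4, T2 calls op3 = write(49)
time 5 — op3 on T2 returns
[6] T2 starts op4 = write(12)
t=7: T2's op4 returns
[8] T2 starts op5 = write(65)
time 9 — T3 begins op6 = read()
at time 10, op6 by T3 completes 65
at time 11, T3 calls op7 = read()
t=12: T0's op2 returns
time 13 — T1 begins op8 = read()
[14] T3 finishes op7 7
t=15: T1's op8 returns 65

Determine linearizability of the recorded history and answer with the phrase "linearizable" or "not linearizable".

not linearizable

events 1..13 are fine; event 14 — the response of op7 at time 14 — makes the prefix non-linearizable
5 orders of the 6 completed atomic register ops respect real time; none is legal
including or dropping the 2 pending operations (op5, op8) in any combination fails
e.g. op1, op2, op3, op4, op6, op7 (pending dropped): illegal at step 5, since op6 read() → 65 cannot apply there
e.g. op1, op3, op2, op4, op6, op7 (pending dropped): illegal at step 5, since op6 read() → 65 cannot apply there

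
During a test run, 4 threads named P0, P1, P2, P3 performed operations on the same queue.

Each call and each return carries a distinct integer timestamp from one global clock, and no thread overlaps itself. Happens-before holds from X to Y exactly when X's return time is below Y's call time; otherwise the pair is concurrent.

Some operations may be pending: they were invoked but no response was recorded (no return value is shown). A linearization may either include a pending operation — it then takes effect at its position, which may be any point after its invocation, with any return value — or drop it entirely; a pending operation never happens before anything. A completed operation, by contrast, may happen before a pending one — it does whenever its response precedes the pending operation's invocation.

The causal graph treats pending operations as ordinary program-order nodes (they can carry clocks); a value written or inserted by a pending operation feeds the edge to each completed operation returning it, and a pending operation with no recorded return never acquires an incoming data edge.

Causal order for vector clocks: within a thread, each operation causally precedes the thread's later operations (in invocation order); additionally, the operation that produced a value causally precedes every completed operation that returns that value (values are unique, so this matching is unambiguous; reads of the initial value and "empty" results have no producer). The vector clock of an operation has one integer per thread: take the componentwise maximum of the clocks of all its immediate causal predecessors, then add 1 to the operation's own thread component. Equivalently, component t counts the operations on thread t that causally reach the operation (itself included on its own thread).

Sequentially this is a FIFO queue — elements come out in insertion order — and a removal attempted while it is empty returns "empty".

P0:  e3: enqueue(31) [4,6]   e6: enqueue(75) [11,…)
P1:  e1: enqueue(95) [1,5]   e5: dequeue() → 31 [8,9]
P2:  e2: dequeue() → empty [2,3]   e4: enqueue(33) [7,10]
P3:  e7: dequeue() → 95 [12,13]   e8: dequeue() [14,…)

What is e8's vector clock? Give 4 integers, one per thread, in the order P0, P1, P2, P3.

invoked at 2, e2 has no predecessors; its own P2 bump gives (0, 0, 1, 0)
invoked at 1, e1 has no predecessors; its own P1 bump gives (0, 1, 0, 0)
invoked at 4, e3 has no predecessors; its own P0 bump gives (1, 0, 0, 0)
e4 (invocation 7): componentwise max over VC(e2)=(0, 0, 1, 0), +1 at P2, giving (0, 0, 2, 0)
e7 (invocation 12): componentwise max over VC(e1)=(0, 1, 0, 0), +1 at P3, giving (0, 1, 0, 1)
e6 (invocation 11): componentwise max over VC(e3)=(1, 0, 0, 0), +1 at P0, giving (2, 0, 0, 0)
e8 (invocation 14): componentwise max over VC(e7)=(0, 1, 0, 1), +1 at P3, giving (0, 1, 0, 2)
e5 (invocation 8): componentwise max over VC(e1)=(0, 1, 0, 0), VC(e3)=(1, 0, 0, 0), +1 at P1, giving (1, 2, 0, 0)
target: VC(e8) = (0, 1, 0, 2)

(0, 1, 0, 2)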